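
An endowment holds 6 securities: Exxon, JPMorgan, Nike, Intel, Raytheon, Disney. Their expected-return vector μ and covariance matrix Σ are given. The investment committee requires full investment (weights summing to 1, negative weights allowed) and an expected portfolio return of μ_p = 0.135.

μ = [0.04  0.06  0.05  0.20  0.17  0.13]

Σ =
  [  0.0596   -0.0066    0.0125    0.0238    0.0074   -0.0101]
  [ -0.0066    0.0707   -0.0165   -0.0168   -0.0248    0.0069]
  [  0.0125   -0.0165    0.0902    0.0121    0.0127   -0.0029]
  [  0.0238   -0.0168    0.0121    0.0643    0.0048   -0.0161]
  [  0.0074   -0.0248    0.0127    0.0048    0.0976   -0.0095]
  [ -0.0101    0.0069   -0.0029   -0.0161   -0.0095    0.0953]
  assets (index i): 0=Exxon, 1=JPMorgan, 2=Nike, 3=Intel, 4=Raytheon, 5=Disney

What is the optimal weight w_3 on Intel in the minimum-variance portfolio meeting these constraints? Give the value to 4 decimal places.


p=Σ⁻¹μ = [-0.7889  2.5074  0.2689  4.3492  2.3923  2.0804]
q=Σ⁻¹𝟙 = [10.5143  25.9242  10.1436  19.0900  15.2160  14.7811]
a=μᵀp=1.679335  b=𝟙ᵀp=10.809460  c=𝟙ᵀq=95.669188  D=ac−b²=43.816234
λ₁=(c·0.135−b)/D = (95.669188·0.135−10.809460)/43.816234 = 0.048062
λ₂=(a−b·0.135)/D = (1.679335−10.809460·0.135)/43.816234 = 0.005022
w* = 0.048062·p + 0.005022·q:
  w_0 = 0.048062·-0.7889 + 0.005022·10.5143 = 0.0149  (Exxon)
  w_1 = 0.048062·2.5074 + 0.005022·25.9242 = 0.2507  (JPMorgan)
  w_2 = 0.048062·0.2689 + 0.005022·10.1436 = 0.0639  (Nike)
  w_3 = 0.048062·4.3492 + 0.005022·19.0900 = 0.3049  (Intel)
  w_4 = 0.048062·2.3923 + 0.005022·15.2160 = 0.1914  (Raytheon)
  w_5 = 0.048062·2.0804 + 0.005022·14.7811 = 0.1742  (Disney)
Σw_i=1.0000  μᵀw=0.1350
σ²=wᵀΣw=λ₁·μ_p+λ₂ = 0.048062·0.135 + 0.005022 = 0.011511 ≈ 0.0115

0.3049


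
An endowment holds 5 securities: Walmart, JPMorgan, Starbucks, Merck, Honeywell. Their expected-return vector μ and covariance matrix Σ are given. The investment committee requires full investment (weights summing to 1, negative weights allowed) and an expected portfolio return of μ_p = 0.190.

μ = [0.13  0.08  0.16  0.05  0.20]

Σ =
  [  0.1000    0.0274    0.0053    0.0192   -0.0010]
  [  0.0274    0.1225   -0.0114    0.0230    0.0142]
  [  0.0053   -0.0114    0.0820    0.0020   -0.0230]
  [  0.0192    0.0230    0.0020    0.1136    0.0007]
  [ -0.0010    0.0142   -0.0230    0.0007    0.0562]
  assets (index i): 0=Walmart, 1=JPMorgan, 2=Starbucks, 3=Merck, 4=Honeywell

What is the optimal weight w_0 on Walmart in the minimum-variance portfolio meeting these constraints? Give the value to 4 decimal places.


0.1223

p=Σ⁻¹μ = [1.1177  0.1141  3.2609  0.1406  4.8826]
q=Σ⁻¹𝟙 = [6.8259  4.3909  19.0952  6.2727  24.5422]
a=μᵀp=1.659723  b=𝟙ᵀp=9.515951  c=𝟙ᵀq=61.126936  D=ac−b²=10.900440
λ₁=(c·0.190−b)/D = (61.126936·0.190−9.515951)/10.900440 = 0.192485
λ₂=(a−b·0.190)/D = (1.659723−9.515951·0.190)/10.900440 = -0.013606
w* = 0.192485·p + -0.013606·q:
  w_0 = 0.192485·1.1177 + -0.013606·6.8259 = 0.1223  (Walmart)
  w_1 = 0.192485·0.1141 + -0.013606·4.3909 = -0.0378  (JPMorgan)
  w_2 = 0.192485·3.2609 + -0.013606·19.0952 = 0.3679  (Starbucks)
  w_3 = 0.192485·0.1406 + -0.013606·6.2727 = -0.0583  (Merck)
  w_4 = 0.192485·4.8826 + -0.013606·24.5422 = 0.6059  (Honeywell)
Σw_i=1.0000  μᵀw=0.1900
σ²=wᵀΣw=λ₁·μ_p+λ₂ = 0.192485·0.190 + -0.013606 = 0.022966 ≈ 0.0230


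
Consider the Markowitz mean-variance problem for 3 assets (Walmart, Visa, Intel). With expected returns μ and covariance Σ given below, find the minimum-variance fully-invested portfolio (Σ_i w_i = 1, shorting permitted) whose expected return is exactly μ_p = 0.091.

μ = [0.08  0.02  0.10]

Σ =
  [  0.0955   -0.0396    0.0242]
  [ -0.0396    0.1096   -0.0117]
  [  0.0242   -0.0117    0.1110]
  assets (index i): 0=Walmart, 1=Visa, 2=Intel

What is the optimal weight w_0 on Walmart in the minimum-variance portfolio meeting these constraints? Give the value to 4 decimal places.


u=Σ⁻¹μ = [0.8850  0.5844  0.7696]
v=Σ⁻¹𝟙 = [14.9555  15.3137  7.3626]
a=μᵀu=0.159444  b=𝟙ᵀu=2.238970  c=𝟙ᵀv=37.631730  D=ac−b²=0.987186
λ₁=(c·0.091−b)/D = (37.631730·0.091−2.238970)/0.987186 = 1.200906
λ₂=(a−b·0.091)/D = (0.159444−2.238970·0.091)/0.987186 = -0.044877
w* = 1.200906·u + -0.044877·v:
  w_0 = 1.200906·0.8850 + -0.044877·14.9555 = 0.3917  (Walmart)
  w_1 = 1.200906·0.5844 + -0.044877·15.3137 = 0.0146  (Visa)
  w_2 = 1.200906·0.7696 + -0.044877·7.3626 = 0.5937  (Intel)
Σw_i=1.0000  μᵀw=0.0910
σ²=wᵀΣw=λ₁·μ_p+λ₂ = 1.200906·0.091 + -0.044877 = 0.064406 ≈ 0.0644

0.3917


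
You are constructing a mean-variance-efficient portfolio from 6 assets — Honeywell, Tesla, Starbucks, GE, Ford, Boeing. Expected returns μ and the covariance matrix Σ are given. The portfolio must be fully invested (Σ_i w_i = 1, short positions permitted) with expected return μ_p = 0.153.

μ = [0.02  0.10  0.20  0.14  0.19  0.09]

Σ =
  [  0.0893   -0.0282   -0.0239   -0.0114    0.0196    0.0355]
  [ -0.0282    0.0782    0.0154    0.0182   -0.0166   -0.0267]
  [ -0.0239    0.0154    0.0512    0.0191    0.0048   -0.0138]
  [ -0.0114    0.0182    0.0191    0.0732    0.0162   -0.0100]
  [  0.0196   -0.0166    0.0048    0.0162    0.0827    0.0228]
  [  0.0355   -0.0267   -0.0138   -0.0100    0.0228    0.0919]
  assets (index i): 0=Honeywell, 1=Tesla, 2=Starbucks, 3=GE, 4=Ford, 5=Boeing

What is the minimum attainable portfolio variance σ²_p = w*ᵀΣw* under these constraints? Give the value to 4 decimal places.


g=Σ⁻¹μ = [0.9239  1.5425  3.8876  0.4518  1.7221  1.2763]
h=Σ⁻¹𝟙 = [17.9051  18.6516  22.6461  6.2819  5.7259  12.0474]
a=μᵀg=1.455560  b=𝟙ᵀg=9.804131  c=𝟙ᵀh=83.257937  D=ac−b²=25.065916
λ₁=(c·0.153−b)/D = (83.257937·0.153−9.804131)/25.065916 = 0.117065
λ₂=(a−b·0.153)/D = (1.455560−9.804131·0.153)/25.065916 = -0.001774
w* = 0.117065·g + -0.001774·h:
  w_0 = 0.117065·0.9239 + -0.001774·17.9051 = 0.0764  (Honeywell)
  w_1 = 0.117065·1.5425 + -0.001774·18.6516 = 0.1475  (Tesla)
  w_2 = 0.117065·3.8876 + -0.001774·22.6461 = 0.4149  (Starbucks)
  w_3 = 0.117065·0.4518 + -0.001774·6.2819 = 0.0417  (GE)
  w_4 = 0.117065·1.7221 + -0.001774·5.7259 = 0.1914  (Ford)
  w_5 = 0.117065·1.2763 + -0.001774·12.0474 = 0.1280  (Boeing)
Σw_i=1.0000  μᵀw=0.1530
σ²=wᵀΣw=λ₁·μ_p+λ₂ = 0.117065·0.153 + -0.001774 = 0.016137 ≈ 0.0161

0.0161


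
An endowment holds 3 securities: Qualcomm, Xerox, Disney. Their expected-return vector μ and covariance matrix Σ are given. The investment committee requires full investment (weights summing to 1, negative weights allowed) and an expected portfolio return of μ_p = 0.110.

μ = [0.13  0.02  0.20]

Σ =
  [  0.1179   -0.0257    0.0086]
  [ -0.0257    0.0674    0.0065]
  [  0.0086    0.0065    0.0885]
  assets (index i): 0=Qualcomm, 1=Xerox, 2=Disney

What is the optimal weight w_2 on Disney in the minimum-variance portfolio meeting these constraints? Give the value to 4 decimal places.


0.3173

x=Σ⁻¹μ = [1.0558  0.4948  2.1210]
y=Σ⁻¹𝟙 = [11.8777  18.5186  8.7851]
a=μᵀx=0.571336  b=𝟙ᵀx=3.671487  c=𝟙ᵀy=39.181342  D=ac−b²=8.905897
λ₁=(c·0.110−b)/D = (39.181342·0.110−3.671487)/8.905897 = 0.071690
λ₂=(a−b·0.110)/D = (0.571336−3.671487·0.110)/8.905897 = 0.018805
w* = 0.071690·x + 0.018805·y:
  w_0 = 0.071690·1.0558 + 0.018805·11.8777 = 0.2990  (Qualcomm)
  w_1 = 0.071690·0.4948 + 0.018805·18.5186 = 0.3837  (Xerox)
  w_2 = 0.071690·2.1210 + 0.018805·8.7851 = 0.3173  (Disney)
Σw_i=1.0000  μᵀw=0.1100
σ²=wᵀΣw=λ₁·μ_p+λ₂ = 0.071690·0.110 + 0.018805 = 0.026691 ≈ 0.0267


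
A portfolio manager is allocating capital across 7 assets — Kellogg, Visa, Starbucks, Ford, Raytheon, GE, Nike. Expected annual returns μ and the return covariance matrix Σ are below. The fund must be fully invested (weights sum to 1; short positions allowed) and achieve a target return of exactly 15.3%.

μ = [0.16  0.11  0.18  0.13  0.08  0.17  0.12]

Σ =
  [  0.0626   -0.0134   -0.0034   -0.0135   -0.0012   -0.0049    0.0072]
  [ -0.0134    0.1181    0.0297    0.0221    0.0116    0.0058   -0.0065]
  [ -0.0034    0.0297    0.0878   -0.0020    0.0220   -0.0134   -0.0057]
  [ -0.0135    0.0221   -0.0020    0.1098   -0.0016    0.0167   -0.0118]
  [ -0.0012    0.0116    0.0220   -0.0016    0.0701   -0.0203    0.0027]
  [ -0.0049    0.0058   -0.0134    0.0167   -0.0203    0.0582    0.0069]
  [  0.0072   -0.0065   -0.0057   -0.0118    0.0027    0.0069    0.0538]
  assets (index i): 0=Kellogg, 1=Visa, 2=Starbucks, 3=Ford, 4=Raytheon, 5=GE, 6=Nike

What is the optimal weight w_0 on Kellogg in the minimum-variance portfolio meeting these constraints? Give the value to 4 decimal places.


u=Σ⁻¹μ = [3.1025  0.2226  2.4466  1.2287  1.4019  3.6424  1.8334]
v=Σ⁻¹𝟙 = [19.7424  4.3032  11.2293  9.4818  16.3578  22.0791  16.0819]
a=μᵀu=2.072356  b=𝟙ᵀu=13.877957  c=𝟙ᵀv=99.275597  D=ac−b²=13.136641
λ₁=(c·0.153−b)/D = (99.275597·0.153−13.877957)/13.136641 = 0.099813
λ₂=(a−b·0.153)/D = (2.072356−13.877957·0.153)/13.136641 = -0.003880
w* = 0.099813·u + -0.003880·v:
  w_0 = 0.099813·3.1025 + -0.003880·19.7424 = 0.2331  (Kellogg)
  w_1 = 0.099813·0.2226 + -0.003880·4.3032 = 0.0055  (Visa)
  w_2 = 0.099813·2.4466 + -0.003880·11.2293 = 0.2006  (Starbucks)
  w_3 = 0.099813·1.2287 + -0.003880·9.4818 = 0.0858  (Ford)
  w_4 = 0.099813·1.4019 + -0.003880·16.3578 = 0.0765  (Raytheon)
  w_5 = 0.099813·3.6424 + -0.003880·22.0791 = 0.2779  (GE)
  w_6 = 0.099813·1.8334 + -0.003880·16.0819 = 0.1206  (Nike)
Σw_i=1.0000  μᵀw=0.1530
σ²=wᵀΣw=λ₁·μ_p+λ₂ = 0.099813·0.153 + -0.003880 = 0.011391 ≈ 0.0114

0.2331


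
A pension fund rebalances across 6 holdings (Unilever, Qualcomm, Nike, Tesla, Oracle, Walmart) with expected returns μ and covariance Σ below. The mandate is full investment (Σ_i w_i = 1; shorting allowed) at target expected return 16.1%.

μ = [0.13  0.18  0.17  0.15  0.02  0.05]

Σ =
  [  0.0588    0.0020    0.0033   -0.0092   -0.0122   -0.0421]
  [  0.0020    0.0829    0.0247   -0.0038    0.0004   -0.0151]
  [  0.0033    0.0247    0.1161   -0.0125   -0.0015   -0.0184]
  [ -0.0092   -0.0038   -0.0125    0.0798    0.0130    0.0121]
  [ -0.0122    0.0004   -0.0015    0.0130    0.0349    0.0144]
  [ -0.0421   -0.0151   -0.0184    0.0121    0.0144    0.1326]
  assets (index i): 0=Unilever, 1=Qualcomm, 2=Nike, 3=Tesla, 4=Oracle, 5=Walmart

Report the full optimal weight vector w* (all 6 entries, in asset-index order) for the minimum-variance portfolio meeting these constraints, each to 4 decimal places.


u=Σ⁻¹μ = [3.7487  2.0738  1.4487  2.3167  0.3342  1.7567]
v=Σ⁻¹𝟙 = [36.6728  11.9355  9.4083  11.2012  30.3338  17.5333]
a=μᵀu=1.548915  b=𝟙ᵀu=11.678783  c=𝟙ᵀv=117.084920  D=ac−b²=44.960624
λ₁=(c·0.161−b)/D = (117.084920·0.161−11.678783)/44.960624 = 0.159515
λ₂=(a−b·0.161)/D = (1.548915−11.678783·0.161)/44.960624 = -0.007370
w* = 0.159515·u + -0.007370·v:
  w_0 = 0.159515·3.7487 + -0.007370·36.6728 = 0.3277  (Unilever)
  w_1 = 0.159515·2.0738 + -0.007370·11.9355 = 0.2428  (Qualcomm)
  w_2 = 0.159515·1.4487 + -0.007370·9.4083 = 0.1617  (Nike)
  w_3 = 0.159515·2.3167 + -0.007370·11.2012 = 0.2870  (Tesla)
  w_4 = 0.159515·0.3342 + -0.007370·30.3338 = -0.1703  (Oracle)
  w_5 = 0.159515·1.7567 + -0.007370·17.5333 = 0.1510  (Walmart)
Σw_i=1.0000  μᵀw=0.1610
σ²=wᵀΣw=λ₁·μ_p+λ₂ = 0.159515·0.161 + -0.007370 = 0.018312 ≈ 0.0183

0.3277  0.2428  0.1617  0.2870  -0.1703  0.1510


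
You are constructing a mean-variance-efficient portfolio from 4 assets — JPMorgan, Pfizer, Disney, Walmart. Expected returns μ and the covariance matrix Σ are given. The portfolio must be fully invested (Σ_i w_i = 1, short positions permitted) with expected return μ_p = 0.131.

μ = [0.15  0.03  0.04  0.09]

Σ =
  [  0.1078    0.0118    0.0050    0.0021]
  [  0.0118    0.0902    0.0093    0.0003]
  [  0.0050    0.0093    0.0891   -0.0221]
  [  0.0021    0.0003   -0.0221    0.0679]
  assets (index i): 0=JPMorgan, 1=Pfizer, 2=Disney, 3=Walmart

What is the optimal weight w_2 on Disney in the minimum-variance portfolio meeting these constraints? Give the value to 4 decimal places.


0.0956

p=Σ⁻¹μ = [1.3186  0.0781  0.7455  1.5270]
q=Σ⁻¹𝟙 = [7.2835  8.5544  14.6958  19.2477]
a=μᵀp=0.367384  b=𝟙ᵀp=3.669278  c=𝟙ᵀq=49.781414  D=ac−b²=4.825313
λ₁=(c·0.131−b)/D = (49.781414·0.131−3.669278)/4.825313 = 0.591068
λ₂=(a−b·0.131)/D = (0.367384−3.669278·0.131)/4.825313 = -0.023478
w* = 0.591068·p + -0.023478·q:
  w_0 = 0.591068·1.3186 + -0.023478·7.2835 = 0.6084  (JPMorgan)
  w_1 = 0.591068·0.0781 + -0.023478·8.5544 = -0.1547  (Pfizer)
  w_2 = 0.591068·0.7455 + -0.023478·14.6958 = 0.0956  (Disney)
  w_3 = 0.591068·1.5270 + -0.023478·19.2477 = 0.4507  (Walmart)
Σw_i=1.0000  μᵀw=0.1310
σ²=wᵀΣw=λ₁·μ_p+λ₂ = 0.591068·0.131 + -0.023478 = 0.053951 ≈ 0.0540


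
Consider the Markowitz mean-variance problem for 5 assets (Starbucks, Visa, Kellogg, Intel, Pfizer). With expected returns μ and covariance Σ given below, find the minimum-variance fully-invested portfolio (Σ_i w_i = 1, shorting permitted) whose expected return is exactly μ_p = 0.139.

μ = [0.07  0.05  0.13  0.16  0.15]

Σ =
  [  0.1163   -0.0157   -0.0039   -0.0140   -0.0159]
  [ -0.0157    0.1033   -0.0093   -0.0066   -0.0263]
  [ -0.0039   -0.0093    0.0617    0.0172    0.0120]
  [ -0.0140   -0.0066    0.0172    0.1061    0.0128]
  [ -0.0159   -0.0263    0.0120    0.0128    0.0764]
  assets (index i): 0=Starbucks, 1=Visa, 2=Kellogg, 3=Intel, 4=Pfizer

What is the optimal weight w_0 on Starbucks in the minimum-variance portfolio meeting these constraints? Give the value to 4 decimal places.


g=Σ⁻¹μ = [1.3196  1.4928  1.6258  1.2352  2.2896]
h=Σ⁻¹𝟙 = [15.1593  18.6243  14.0245  8.0048  19.1112]
a=μᵀg=0.919435  b=𝟙ᵀg=7.962994  c=𝟙ᵀh=74.924062  D=ac−b²=5.478525
λ₁=(c·0.139−b)/D = (74.924062·0.139−7.962994)/5.478525 = 0.447465
λ₂=(a−b·0.139)/D = (0.919435−7.962994·0.139)/5.478525 = -0.034210
w* = 0.447465·g + -0.034210·h:
  w_0 = 0.447465·1.3196 + -0.034210·15.1593 = 0.0719  (Starbucks)
  w_1 = 0.447465·1.4928 + -0.034210·18.6243 = 0.0308  (Visa)
  w_2 = 0.447465·1.6258 + -0.034210·14.0245 = 0.2477  (Kellogg)
  w_3 = 0.447465·1.2352 + -0.034210·8.0048 = 0.2789  (Intel)
  w_4 = 0.447465·2.2896 + -0.034210·19.1112 = 0.3707  (Pfizer)
Σw_i=1.0000  μᵀw=0.1390
σ²=wᵀΣw=λ₁·μ_p+λ₂ = 0.447465·0.139 + -0.034210 = 0.027988 ≈ 0.0280

0.0719


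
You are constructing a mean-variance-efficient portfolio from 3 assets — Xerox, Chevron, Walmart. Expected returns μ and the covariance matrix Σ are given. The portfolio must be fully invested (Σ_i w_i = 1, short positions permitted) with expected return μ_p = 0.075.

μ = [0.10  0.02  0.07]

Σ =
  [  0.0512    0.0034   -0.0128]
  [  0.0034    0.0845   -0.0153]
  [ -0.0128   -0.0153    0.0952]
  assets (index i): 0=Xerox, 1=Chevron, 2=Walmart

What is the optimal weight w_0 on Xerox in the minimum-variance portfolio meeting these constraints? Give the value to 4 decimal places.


0.4993

u=Σ⁻¹μ = [2.2019  0.3449  1.0868]
v=Σ⁻¹𝟙 = [22.5540  13.7788  15.7511]
a=μᵀu=0.303163  b=𝟙ᵀu=3.633558  c=𝟙ᵀv=52.083959  D=ac−b²=2.587201
λ₁=(c·0.075−b)/D = (52.083959·0.075−3.633558)/2.587201 = 0.105418
λ₂=(a−b·0.075)/D = (0.303163−3.633558·0.075)/2.587201 = 0.011845
w* = 0.105418·u + 0.011845·v:
  w_0 = 0.105418·2.2019 + 0.011845·22.5540 = 0.4993  (Xerox)
  w_1 = 0.105418·0.3449 + 0.011845·13.7788 = 0.1996  (Chevron)
  w_2 = 0.105418·1.0868 + 0.011845·15.7511 = 0.3011  (Walmart)
Σw_i=1.0000  μᵀw=0.0750
σ²=wᵀΣw=λ₁·μ_p+λ₂ = 0.105418·0.075 + 0.011845 = 0.019752 ≈ 0.0198


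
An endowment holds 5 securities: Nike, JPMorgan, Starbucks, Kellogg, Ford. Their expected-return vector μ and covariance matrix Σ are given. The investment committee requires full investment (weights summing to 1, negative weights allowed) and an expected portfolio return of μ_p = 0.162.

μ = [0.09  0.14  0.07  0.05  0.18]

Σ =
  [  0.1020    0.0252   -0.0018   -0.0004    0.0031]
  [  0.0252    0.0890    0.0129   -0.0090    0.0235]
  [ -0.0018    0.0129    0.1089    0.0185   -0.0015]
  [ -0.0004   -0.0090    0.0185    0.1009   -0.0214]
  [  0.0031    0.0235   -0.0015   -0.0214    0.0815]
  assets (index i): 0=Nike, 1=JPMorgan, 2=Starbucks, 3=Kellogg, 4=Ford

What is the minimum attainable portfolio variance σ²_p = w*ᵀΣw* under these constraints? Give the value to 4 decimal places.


g=Σ⁻¹μ = [0.6155  0.8549  0.4182  0.9640  2.1995]
h=Σ⁻¹𝟙 = [8.1850  5.5497  6.7950  12.0891  13.6578]
a=μᵀg=0.648464  b=𝟙ᵀg=5.052119  c=𝟙ᵀh=46.276655  D=ac−b²=4.484849
λ₁=(c·0.162−b)/D = (46.276655·0.162−5.052119)/4.484849 = 0.545102
λ₂=(a−b·0.162)/D = (0.648464−5.052119·0.162)/4.484849 = -0.037901
w* = 0.545102·g + -0.037901·h:
  w_0 = 0.545102·0.6155 + -0.037901·8.1850 = 0.0253  (Nike)
  w_1 = 0.545102·0.8549 + -0.037901·5.5497 = 0.2557  (JPMorgan)
  w_2 = 0.545102·0.4182 + -0.037901·6.7950 = -0.0296  (Starbucks)
  w_3 = 0.545102·0.9640 + -0.037901·12.0891 = 0.0673  (Kellogg)
  w_4 = 0.545102·2.1995 + -0.037901·13.6578 = 0.6813  (Ford)
Σw_i=1.0000  μᵀw=0.1620
σ²=wᵀΣw=λ₁·μ_p+λ₂ = 0.545102·0.162 + -0.037901 = 0.050406 ≈ 0.0504

0.0504


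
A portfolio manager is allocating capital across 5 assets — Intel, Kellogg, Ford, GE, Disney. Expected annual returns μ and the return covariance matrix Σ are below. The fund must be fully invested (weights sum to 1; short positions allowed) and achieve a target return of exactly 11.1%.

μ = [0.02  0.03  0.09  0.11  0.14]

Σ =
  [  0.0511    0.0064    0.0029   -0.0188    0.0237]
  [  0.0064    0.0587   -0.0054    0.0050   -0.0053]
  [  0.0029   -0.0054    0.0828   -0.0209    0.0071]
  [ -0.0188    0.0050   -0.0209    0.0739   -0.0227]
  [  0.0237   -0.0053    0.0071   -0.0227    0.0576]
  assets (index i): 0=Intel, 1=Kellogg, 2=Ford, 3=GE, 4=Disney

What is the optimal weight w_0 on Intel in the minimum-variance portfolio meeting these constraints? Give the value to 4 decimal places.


x=Σ⁻¹μ = [-0.4104  0.7809  1.5707  2.8859  3.6150]
y=Σ⁻¹𝟙 = [17.3324  16.2504  17.8885  28.2441  20.6507]
a=μᵀx=0.980132  b=𝟙ᵀx=8.442079  c=𝟙ᵀy=100.366184  D=ac−b²=27.103397
λ₁=(c·0.111−b)/D = (100.366184·0.111−8.442079)/27.103397 = 0.099566
λ₂=(a−b·0.111)/D = (0.980132−8.442079·0.111)/27.103397 = 0.001589
w* = 0.099566·x + 0.001589·y:
  w_0 = 0.099566·-0.4104 + 0.001589·17.3324 = -0.0133  (Intel)
  w_1 = 0.099566·0.7809 + 0.001589·16.2504 = 0.1036  (Kellogg)
  w_2 = 0.099566·1.5707 + 0.001589·17.8885 = 0.1848  (Ford)
  w_3 = 0.099566·2.8859 + 0.001589·28.2441 = 0.3322  (GE)
  w_4 = 0.099566·3.6150 + 0.001589·20.6507 = 0.3927  (Disney)
Σw_i=1.0000  μᵀw=0.1110
σ²=wᵀΣw=λ₁·μ_p+λ₂ = 0.099566·0.111 + 0.001589 = 0.012641 ≈ 0.0126

-0.0133


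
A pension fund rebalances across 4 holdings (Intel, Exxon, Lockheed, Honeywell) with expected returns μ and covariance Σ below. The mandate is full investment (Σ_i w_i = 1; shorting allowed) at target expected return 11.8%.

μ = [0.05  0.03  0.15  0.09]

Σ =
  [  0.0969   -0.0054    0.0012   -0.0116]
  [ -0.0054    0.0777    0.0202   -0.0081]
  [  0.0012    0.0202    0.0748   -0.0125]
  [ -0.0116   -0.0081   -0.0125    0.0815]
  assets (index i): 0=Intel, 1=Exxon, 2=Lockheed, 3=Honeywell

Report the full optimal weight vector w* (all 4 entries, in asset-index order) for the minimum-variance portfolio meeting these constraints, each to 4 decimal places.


x=Σ⁻¹μ = [0.6737  0.0090  2.2505  1.5463]
y=Σ⁻¹𝟙 = [12.9138  12.2570  12.7395  17.2801]
a=μᵀx=0.510695  b=𝟙ᵀx=4.479529  c=𝟙ᵀy=55.190326  D=ac−b²=8.119256
λ₁=(c·0.118−b)/D = (55.190326·0.118−4.479529)/8.119256 = 0.250384
λ₂=(a−b·0.118)/D = (0.510695−4.479529·0.118)/8.119256 = -0.002203
w* = 0.250384·x + -0.002203·y:
  w_0 = 0.250384·0.6737 + -0.002203·12.9138 = 0.1402  (Intel)
  w_1 = 0.250384·0.0090 + -0.002203·12.2570 = -0.0247  (Exxon)
  w_2 = 0.250384·2.2505 + -0.002203·12.7395 = 0.5354  (Lockheed)
  w_3 = 0.250384·1.5463 + -0.002203·17.2801 = 0.3491  (Honeywell)
Σw_i=1.0000  μᵀw=0.1180
σ²=wᵀΣw=λ₁·μ_p+λ₂ = 0.250384·0.118 + -0.002203 = 0.027342 ≈ 0.0273

0.1402  -0.0247  0.5354  0.3491


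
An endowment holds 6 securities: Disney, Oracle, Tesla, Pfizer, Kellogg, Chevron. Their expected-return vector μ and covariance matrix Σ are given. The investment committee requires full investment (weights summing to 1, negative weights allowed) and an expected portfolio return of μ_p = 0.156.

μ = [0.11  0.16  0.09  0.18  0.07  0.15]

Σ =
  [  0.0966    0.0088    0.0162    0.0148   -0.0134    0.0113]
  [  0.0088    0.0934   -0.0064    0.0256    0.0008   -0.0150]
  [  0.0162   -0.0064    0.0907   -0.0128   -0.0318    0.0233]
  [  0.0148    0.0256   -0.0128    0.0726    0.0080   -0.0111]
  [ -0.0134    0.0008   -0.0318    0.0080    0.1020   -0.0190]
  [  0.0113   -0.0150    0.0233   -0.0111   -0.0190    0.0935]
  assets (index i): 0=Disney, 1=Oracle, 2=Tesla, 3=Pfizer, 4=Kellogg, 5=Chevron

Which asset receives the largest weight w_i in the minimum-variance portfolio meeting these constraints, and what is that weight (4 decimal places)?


Pfizer (0.3861)

x=Σ⁻¹μ = [0.3893  1.4520  1.2956  2.2772  1.3252  2.0069]
y=Σ⁻¹𝟙 = [5.9741  9.8058  14.8918  11.8252  16.5756  12.6074]
a=μᵀx=1.195452  b=𝟙ᵀx=8.746282  c=𝟙ᵀy=71.679920  D=ac−b²=9.192417
λ₁=(c·0.156−b)/D = (71.679920·0.156−8.746282)/9.192417 = 0.264978
λ₂=(a−b·0.156)/D = (1.195452−8.746282·0.156)/9.192417 = -0.018381
w* = 0.264978·x + -0.018381·y:
  w_0 = 0.264978·0.3893 + -0.018381·5.9741 = -0.0066  (Disney)
  w_1 = 0.264978·1.4520 + -0.018381·9.8058 = 0.2045  (Oracle)
  w_2 = 0.264978·1.2956 + -0.018381·14.8918 = 0.0696  (Tesla)
  w_3 = 0.264978·2.2772 + -0.018381·11.8252 = 0.3861  (Pfizer)
  w_4 = 0.264978·1.3252 + -0.018381·16.5756 = 0.0465  (Kellogg)
  w_5 = 0.264978·2.0069 + -0.018381·12.6074 = 0.3000  (Chevron)
Σw_i=1.0000  μᵀw=0.1560
σ²=wᵀΣw=λ₁·μ_p+λ₂ = 0.264978·0.156 + -0.018381 = 0.022955 ≈ 0.0230


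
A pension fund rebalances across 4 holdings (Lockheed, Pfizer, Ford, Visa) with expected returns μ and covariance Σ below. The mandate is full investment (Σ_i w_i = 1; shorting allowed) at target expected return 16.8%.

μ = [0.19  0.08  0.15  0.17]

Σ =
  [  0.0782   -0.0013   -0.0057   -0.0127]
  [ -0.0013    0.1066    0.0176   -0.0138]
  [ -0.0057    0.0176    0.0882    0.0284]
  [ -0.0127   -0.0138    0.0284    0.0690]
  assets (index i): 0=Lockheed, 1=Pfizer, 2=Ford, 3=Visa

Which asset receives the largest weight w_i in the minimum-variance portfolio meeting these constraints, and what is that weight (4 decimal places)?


p=Σ⁻¹μ = [2.9743  1.0402  0.7479  2.9114]
q=Σ⁻¹𝟙 = [16.2008  11.1708  4.3917  17.9012]
a=μᵀp=1.255453  b=𝟙ᵀp=7.673761  c=𝟙ᵀq=49.664404  D=ac−b²=3.464714
λ₁=(c·0.168−b)/D = (49.664404·0.168−7.673761)/3.464714 = 0.193337
λ₂=(a−b·0.168)/D = (1.255453−7.673761·0.168)/3.464714 = -0.009738
w* = 0.193337·p + -0.009738·q:
  w_0 = 0.193337·2.9743 + -0.009738·16.2008 = 0.4173  (Lockheed)
  w_1 = 0.193337·1.0402 + -0.009738·11.1708 = 0.0923  (Pfizer)
  w_2 = 0.193337·0.7479 + -0.009738·4.3917 = 0.1018  (Ford)
  w_3 = 0.193337·2.9114 + -0.009738·17.9012 = 0.3886  (Visa)
Σw_i=1.0000  μᵀw=0.1680
σ²=wᵀΣw=λ₁·μ_p+λ₂ = 0.193337·0.168 + -0.009738 = 0.022743 ≈ 0.0227

Lockheed (0.4173)


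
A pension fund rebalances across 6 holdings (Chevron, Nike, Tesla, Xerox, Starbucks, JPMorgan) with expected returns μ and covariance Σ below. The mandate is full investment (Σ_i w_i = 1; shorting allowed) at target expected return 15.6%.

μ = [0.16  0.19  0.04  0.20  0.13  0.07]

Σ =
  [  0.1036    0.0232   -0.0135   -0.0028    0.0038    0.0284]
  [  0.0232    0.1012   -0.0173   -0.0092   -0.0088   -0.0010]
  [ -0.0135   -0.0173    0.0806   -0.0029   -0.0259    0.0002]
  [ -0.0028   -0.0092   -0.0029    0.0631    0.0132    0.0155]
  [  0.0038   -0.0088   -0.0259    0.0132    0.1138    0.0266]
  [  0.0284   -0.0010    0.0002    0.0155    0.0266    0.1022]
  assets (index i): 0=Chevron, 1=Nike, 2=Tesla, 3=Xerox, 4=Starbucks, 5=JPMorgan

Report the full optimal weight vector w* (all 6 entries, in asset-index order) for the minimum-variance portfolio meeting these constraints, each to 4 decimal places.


u=Σ⁻¹μ = [1.4789  2.2852  1.8181  3.5044  1.4191  -0.6081]
v=Σ⁻¹𝟙 = [8.7853  14.0766  21.3813  16.2893  12.1362  1.8101]
a=μᵀu=1.586351  b=𝟙ᵀu=9.897713  c=𝟙ᵀv=74.478682  D=ac−b²=20.184593
λ₁=(c·0.156−b)/D = (74.478682·0.156−9.897713)/20.184593 = 0.085261
λ₂=(a−b·0.156)/D = (1.586351−9.897713·0.156)/20.184593 = 0.002096
w* = 0.085261·u + 0.002096·v:
  w_0 = 0.085261·1.4789 + 0.002096·8.7853 = 0.1445  (Chevron)
  w_1 = 0.085261·2.2852 + 0.002096·14.0766 = 0.2243  (Nike)
  w_2 = 0.085261·1.8181 + 0.002096·21.3813 = 0.1998  (Tesla)
  w_3 = 0.085261·3.5044 + 0.002096·16.2893 = 0.3329  (Xerox)
  w_4 = 0.085261·1.4191 + 0.002096·12.1362 = 0.1464  (Starbucks)
  w_5 = 0.085261·-0.6081 + 0.002096·1.8101 = -0.0481  (JPMorgan)
Σw_i=1.0000  μᵀw=0.1560
σ²=wᵀΣw=λ₁·μ_p+λ₂ = 0.085261·0.156 + 0.002096 = 0.015397 ≈ 0.0154

0.1445  0.2243  0.1998  0.3329  0.1464  -0.0481


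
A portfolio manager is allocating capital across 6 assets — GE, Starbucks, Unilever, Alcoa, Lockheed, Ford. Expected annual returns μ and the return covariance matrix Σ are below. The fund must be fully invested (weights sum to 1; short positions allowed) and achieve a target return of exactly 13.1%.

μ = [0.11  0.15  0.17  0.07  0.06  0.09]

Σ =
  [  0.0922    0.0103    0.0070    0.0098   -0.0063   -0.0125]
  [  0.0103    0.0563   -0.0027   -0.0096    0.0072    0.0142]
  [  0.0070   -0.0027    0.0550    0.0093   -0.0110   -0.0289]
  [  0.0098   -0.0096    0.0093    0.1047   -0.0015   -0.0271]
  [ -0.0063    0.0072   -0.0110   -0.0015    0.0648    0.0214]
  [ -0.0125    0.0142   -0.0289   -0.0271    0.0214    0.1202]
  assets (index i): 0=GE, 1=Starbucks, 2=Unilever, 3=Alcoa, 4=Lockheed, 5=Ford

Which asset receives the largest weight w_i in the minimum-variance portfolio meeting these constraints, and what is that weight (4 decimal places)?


p=Σ⁻¹μ = [0.8103  2.3475  3.9486  0.8680  0.9271  1.5357]
q=Σ⁻¹𝟙 = [8.9831  13.9377  26.0098  11.4618  14.8815  13.7954]
a=μᵀp=1.367128  b=𝟙ᵀp=10.437268  c=𝟙ᵀq=89.069350  D=ac−b²=12.832638
λ₁=(c·0.131−b)/D = (89.069350·0.131−10.437268)/12.832638 = 0.095913
λ₂=(a−b·0.131)/D = (1.367128−10.437268·0.131)/12.832638 = -0.000012
w* = 0.095913·p + -0.000012·q:
  w_0 = 0.095913·0.8103 + -0.000012·8.9831 = 0.0776  (GE)
  w_1 = 0.095913·2.3475 + -0.000012·13.9377 = 0.2250  (Starbucks)
  w_2 = 0.095913·3.9486 + -0.000012·26.0098 = 0.3784  (Unilever)
  w_3 = 0.095913·0.8680 + -0.000012·11.4618 = 0.0831  (Alcoa)
  w_4 = 0.095913·0.9271 + -0.000012·14.8815 = 0.0887  (Lockheed)
  w_5 = 0.095913·1.5357 + -0.000012·13.7954 = 0.1471  (Ford)
Σw_i=1.0000  μᵀw=0.1310
σ²=wᵀΣw=λ₁·μ_p+λ₂ = 0.095913·0.131 + -0.000012 = 0.012553 ≈ 0.0126

Unilever (0.3784)


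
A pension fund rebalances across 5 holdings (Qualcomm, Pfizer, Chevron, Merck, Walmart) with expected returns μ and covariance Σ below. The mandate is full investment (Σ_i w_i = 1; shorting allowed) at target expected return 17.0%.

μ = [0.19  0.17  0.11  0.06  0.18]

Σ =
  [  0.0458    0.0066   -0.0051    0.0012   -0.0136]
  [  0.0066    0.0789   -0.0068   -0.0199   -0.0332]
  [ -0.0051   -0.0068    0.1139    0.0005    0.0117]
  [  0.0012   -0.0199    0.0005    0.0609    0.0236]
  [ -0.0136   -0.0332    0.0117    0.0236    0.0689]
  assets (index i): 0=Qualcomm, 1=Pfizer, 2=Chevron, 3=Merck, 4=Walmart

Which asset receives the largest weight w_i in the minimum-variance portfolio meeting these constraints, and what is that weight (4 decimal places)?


x=Σ⁻¹μ = [5.2693  4.1084  0.8872  0.1065  5.4451]
y=Σ⁻¹𝟙 = [26.3771  25.6322  8.7885  14.2450  25.6997]
a=μᵀx=2.783697  b=𝟙ᵀx=15.816500  c=𝟙ᵀy=100.742491  D=ac−b²=30.274917
λ₁=(c·0.170−b)/D = (100.742491·0.170−15.816500)/30.274917 = 0.043261
λ₂=(a−b·0.170)/D = (2.783697−15.816500·0.170)/30.274917 = 0.003134
w* = 0.043261·x + 0.003134·y:
  w_0 = 0.043261·5.2693 + 0.003134·26.3771 = 0.3106  (Qualcomm)
  w_1 = 0.043261·4.1084 + 0.003134·25.6322 = 0.2581  (Pfizer)
  w_2 = 0.043261·0.8872 + 0.003134·8.7885 = 0.0659  (Chevron)
  w_3 = 0.043261·0.1065 + 0.003134·14.2450 = 0.0493  (Merck)
  w_4 = 0.043261·5.4451 + 0.003134·25.6997 = 0.3161  (Walmart)
Σw_i=1.0000  μᵀw=0.1700
σ²=wᵀΣw=λ₁·μ_p+λ₂ = 0.043261·0.170 + 0.003134 = 0.010489 ≈ 0.0105

Walmart (0.3161)


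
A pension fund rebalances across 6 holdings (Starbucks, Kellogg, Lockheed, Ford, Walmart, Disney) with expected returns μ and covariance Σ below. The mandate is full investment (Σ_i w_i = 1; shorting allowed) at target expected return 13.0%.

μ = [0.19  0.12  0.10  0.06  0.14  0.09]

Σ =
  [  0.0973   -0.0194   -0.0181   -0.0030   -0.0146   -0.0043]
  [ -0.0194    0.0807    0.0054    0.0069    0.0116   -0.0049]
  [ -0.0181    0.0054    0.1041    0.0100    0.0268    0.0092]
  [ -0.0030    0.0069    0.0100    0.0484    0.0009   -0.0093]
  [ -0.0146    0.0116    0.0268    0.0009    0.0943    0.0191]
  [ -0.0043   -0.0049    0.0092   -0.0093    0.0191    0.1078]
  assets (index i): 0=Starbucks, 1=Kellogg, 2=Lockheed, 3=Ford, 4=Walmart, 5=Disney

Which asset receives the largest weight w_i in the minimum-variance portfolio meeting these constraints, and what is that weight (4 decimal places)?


p=Σ⁻¹μ = [2.7401  1.8639  0.8354  1.1070  1.2636  0.8292]
q=Σ⁻¹𝟙 = [16.4910  13.7670  7.0624  20.1320  7.1530  10.4267]
a=μᵀp=1.145794  b=𝟙ᵀp=8.639312  c=𝟙ᵀq=75.032086  D=ac−b²=11.333607
λ₁=(c·0.130−b)/D = (75.032086·0.130−8.639312)/11.333607 = 0.098368
λ₂=(a−b·0.130)/D = (1.145794−8.639312·0.130)/11.333607 = 0.002001
w* = 0.098368·p + 0.002001·q:
  w_0 = 0.098368·2.7401 + 0.002001·16.4910 = 0.3025  (Starbucks)
  w_1 = 0.098368·1.8639 + 0.002001·13.7670 = 0.2109  (Kellogg)
  w_2 = 0.098368·0.8354 + 0.002001·7.0624 = 0.0963  (Lockheed)
  w_3 = 0.098368·1.1070 + 0.002001·20.1320 = 0.1492  (Ford)
  w_4 = 0.098368·1.2636 + 0.002001·7.1530 = 0.1386  (Walmart)
  w_5 = 0.098368·0.8292 + 0.002001·10.4267 = 0.1024  (Disney)
Σw_i=1.0000  μᵀw=0.1300
σ²=wᵀΣw=λ₁·μ_p+λ₂ = 0.098368·0.130 + 0.002001 = 0.014789 ≈ 0.0148

Starbucks (0.3025)


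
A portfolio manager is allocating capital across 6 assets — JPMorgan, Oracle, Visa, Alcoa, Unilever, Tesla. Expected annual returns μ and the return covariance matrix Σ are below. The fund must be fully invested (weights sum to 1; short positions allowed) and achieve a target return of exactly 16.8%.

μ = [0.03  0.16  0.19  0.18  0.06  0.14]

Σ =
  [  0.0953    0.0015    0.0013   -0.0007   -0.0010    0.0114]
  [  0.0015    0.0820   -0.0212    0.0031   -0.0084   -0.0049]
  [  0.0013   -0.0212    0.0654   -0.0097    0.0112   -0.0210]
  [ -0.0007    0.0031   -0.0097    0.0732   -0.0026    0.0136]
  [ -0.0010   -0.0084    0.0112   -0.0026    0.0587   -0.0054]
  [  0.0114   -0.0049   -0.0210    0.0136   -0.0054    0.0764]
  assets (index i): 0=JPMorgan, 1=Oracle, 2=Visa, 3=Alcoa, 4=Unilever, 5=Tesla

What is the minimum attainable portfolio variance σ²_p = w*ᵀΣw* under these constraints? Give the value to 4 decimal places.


u=Σ⁻¹μ = [-0.1622  3.5052  5.2653  2.4527  0.9154  3.1568]
v=Σ⁻¹𝟙 = [7.6999  21.6163  27.4838  13.4157  17.4251  19.7244]
a=μᵀu=2.494748  b=𝟙ᵀu=15.133259  c=𝟙ᵀv=107.365118  D=ac−b²=38.833353
λ₁=(c·0.168−b)/D = (107.365118·0.168−15.133259)/38.833353 = 0.074783
λ₂=(a−b·0.168)/D = (2.494748−15.133259·0.168)/38.833353 = -0.001227
w* = 0.074783·u + -0.001227·v:
  w_0 = 0.074783·-0.1622 + -0.001227·7.6999 = -0.0216  (JPMorgan)
  w_1 = 0.074783·3.5052 + -0.001227·21.6163 = 0.2356  (Oracle)
  w_2 = 0.074783·5.2653 + -0.001227·27.4838 = 0.3600  (Visa)
  w_3 = 0.074783·2.4527 + -0.001227·13.4157 = 0.1670  (Alcoa)
  w_4 = 0.074783·0.9154 + -0.001227·17.4251 = 0.0471  (Unilever)
  w_5 = 0.074783·3.1568 + -0.001227·19.7244 = 0.2119  (Tesla)
Σw_i=1.0000  μᵀw=0.1680
σ²=wᵀΣw=λ₁·μ_p+λ₂ = 0.074783·0.168 + -0.001227 = 0.011337 ≈ 0.0113

0.0113


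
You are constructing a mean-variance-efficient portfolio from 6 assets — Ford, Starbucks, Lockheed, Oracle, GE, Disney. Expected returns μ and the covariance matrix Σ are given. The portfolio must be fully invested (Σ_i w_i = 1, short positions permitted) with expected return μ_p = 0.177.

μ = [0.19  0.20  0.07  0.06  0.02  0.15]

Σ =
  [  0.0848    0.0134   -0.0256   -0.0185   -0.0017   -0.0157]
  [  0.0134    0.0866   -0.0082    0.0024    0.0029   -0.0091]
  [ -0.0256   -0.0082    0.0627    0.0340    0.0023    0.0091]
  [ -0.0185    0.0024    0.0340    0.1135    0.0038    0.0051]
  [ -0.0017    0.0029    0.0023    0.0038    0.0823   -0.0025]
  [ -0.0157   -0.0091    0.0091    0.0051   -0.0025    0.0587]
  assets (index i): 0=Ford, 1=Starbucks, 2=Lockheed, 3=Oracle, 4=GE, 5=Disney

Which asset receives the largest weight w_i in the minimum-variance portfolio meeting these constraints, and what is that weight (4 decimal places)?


x=Σ⁻¹μ = [3.1906  2.3627  2.1086  0.2037  0.2619  3.4416]
y=Σ⁻¹𝟙 = [21.2181  11.8993  20.0889  4.6277  12.0493  21.5523]
a=μᵀx=1.760050  b=𝟙ᵀx=11.569024  c=𝟙ᵀy=91.435644  D=ac−b²=27.088976
λ₁=(c·0.177−b)/D = (91.435644·0.177−11.569024)/27.088976 = 0.170368
λ₂=(a−b·0.177)/D = (1.760050−11.569024·0.177)/27.088976 = -0.010619
w* = 0.170368·x + -0.010619·y:
  w_0 = 0.170368·3.1906 + -0.010619·21.2181 = 0.3183  (Ford)
  w_1 = 0.170368·2.3627 + -0.010619·11.8993 = 0.2762  (Starbucks)
  w_2 = 0.170368·2.1086 + -0.010619·20.0889 = 0.1459  (Lockheed)
  w_3 = 0.170368·0.2037 + -0.010619·4.6277 = -0.0144  (Oracle)
  w_4 = 0.170368·0.2619 + -0.010619·12.0493 = -0.0833  (GE)
  w_5 = 0.170368·3.4416 + -0.010619·21.5523 = 0.3575  (Disney)
Σw_i=1.0000  μᵀw=0.1770
σ²=wᵀΣw=λ₁·μ_p+λ₂ = 0.170368·0.177 + -0.010619 = 0.019536 ≈ 0.0195

Disney (0.3575)


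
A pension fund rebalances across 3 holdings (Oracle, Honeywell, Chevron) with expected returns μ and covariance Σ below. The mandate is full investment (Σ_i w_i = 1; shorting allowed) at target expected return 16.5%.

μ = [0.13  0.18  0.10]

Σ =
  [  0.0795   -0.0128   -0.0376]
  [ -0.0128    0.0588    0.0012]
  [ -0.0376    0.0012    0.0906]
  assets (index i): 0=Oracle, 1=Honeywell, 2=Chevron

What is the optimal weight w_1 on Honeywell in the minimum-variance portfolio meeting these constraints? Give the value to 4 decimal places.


u=Σ⁻¹μ = [3.4065  3.7524  2.4678]
v=Σ⁻¹𝟙 = [26.4430  22.3199  21.7160]
a=μᵀu=1.365068  b=𝟙ᵀu=9.626777  c=𝟙ᵀv=70.478939  D=ac−b²=3.533705
λ₁=(c·0.165−b)/D = (70.478939·0.165−9.626777)/3.533705 = 0.566614
λ₂=(a−b·0.165)/D = (1.365068−9.626777·0.165)/3.533705 = -0.063206
w* = 0.566614·u + -0.063206·v:
  w_0 = 0.566614·3.4065 + -0.063206·26.4430 = 0.2589  (Oracle)
  w_1 = 0.566614·3.7524 + -0.063206·22.3199 = 0.7154  (Honeywell)
  w_2 = 0.566614·2.4678 + -0.063206·21.7160 = 0.0257  (Chevron)
Σw_i=1.0000  μᵀw=0.1650
σ²=wᵀΣw=λ₁·μ_p+λ₂ = 0.566614·0.165 + -0.063206 = 0.030286 ≈ 0.0303

0.7154


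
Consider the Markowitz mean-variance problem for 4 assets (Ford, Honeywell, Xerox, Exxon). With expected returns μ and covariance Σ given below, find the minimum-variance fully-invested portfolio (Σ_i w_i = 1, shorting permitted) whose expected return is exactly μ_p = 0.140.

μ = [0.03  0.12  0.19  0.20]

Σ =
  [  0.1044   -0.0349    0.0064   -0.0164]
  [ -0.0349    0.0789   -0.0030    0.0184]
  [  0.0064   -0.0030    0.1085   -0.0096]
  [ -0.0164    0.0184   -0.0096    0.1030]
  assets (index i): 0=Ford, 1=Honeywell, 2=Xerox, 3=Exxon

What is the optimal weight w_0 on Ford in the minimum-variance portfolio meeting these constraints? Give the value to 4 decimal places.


u=Σ⁻¹μ = [1.0105  1.5743  1.9120  1.9996]
v=Σ⁻¹𝟙 = [16.5949  18.0428  9.6236  10.0248]
a=μᵀu=0.982433  b=𝟙ᵀu=6.496427  c=𝟙ᵀv=54.286119  D=ac−b²=11.128926
λ₁=(c·0.140−b)/D = (54.286119·0.140−6.496427)/11.128926 = 0.099168
λ₂=(a−b·0.140)/D = (0.982433−6.496427·0.140)/11.128926 = 0.006554
w* = 0.099168·u + 0.006554·v:
  w_0 = 0.099168·1.0105 + 0.006554·16.5949 = 0.2090  (Ford)
  w_1 = 0.099168·1.5743 + 0.006554·18.0428 = 0.2744  (Honeywell)
  w_2 = 0.099168·1.9120 + 0.006554·9.6236 = 0.2527  (Xerox)
  w_3 = 0.099168·1.9996 + 0.006554·10.0248 = 0.2640  (Exxon)
Σw_i=1.0000  μᵀw=0.1400
σ²=wᵀΣw=λ₁·μ_p+λ₂ = 0.099168·0.140 + 0.006554 = 0.020437 ≈ 0.0204

0.2090


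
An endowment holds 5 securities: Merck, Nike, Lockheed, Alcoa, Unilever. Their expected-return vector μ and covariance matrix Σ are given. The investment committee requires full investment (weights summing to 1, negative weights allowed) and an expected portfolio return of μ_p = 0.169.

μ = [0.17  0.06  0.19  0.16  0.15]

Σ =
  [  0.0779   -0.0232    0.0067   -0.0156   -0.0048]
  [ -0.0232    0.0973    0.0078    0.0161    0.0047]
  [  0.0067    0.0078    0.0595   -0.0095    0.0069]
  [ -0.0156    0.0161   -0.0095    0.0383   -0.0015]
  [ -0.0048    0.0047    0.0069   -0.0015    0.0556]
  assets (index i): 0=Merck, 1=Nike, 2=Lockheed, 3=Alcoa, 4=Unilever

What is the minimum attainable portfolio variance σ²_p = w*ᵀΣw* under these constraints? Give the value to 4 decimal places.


0.0106

g=Σ⁻¹μ = [3.3309  -0.0925  3.5619  6.5635  2.7283]
h=Σ⁻¹𝟙 = [22.0232  7.1415  17.2025  37.0556  18.1481]
a=μᵀg=2.696854  b=𝟙ᵀg=16.092001  c=𝟙ᵀh=101.570776  D=ac−b²=14.969114
λ₁=(c·0.169−b)/D = (101.570776·0.169−16.092001)/14.969114 = 0.071712
λ₂=(a−b·0.169)/D = (2.696854−16.092001·0.169)/14.969114 = -0.001516
w* = 0.071712·g + -0.001516·h:
  w_0 = 0.071712·3.3309 + -0.001516·22.0232 = 0.2055  (Merck)
  w_1 = 0.071712·-0.0925 + -0.001516·7.1415 = -0.0175  (Nike)
  w_2 = 0.071712·3.5619 + -0.001516·17.2025 = 0.2294  (Lockheed)
  w_3 = 0.071712·6.5635 + -0.001516·37.0556 = 0.4145  (Alcoa)
  w_4 = 0.071712·2.7283 + -0.001516·18.1481 = 0.1681  (Unilever)
Σw_i=1.0000  μᵀw=0.1690
σ²=wᵀΣw=λ₁·μ_p+λ₂ = 0.071712·0.169 + -0.001516 = 0.010603 ≈ 0.0106


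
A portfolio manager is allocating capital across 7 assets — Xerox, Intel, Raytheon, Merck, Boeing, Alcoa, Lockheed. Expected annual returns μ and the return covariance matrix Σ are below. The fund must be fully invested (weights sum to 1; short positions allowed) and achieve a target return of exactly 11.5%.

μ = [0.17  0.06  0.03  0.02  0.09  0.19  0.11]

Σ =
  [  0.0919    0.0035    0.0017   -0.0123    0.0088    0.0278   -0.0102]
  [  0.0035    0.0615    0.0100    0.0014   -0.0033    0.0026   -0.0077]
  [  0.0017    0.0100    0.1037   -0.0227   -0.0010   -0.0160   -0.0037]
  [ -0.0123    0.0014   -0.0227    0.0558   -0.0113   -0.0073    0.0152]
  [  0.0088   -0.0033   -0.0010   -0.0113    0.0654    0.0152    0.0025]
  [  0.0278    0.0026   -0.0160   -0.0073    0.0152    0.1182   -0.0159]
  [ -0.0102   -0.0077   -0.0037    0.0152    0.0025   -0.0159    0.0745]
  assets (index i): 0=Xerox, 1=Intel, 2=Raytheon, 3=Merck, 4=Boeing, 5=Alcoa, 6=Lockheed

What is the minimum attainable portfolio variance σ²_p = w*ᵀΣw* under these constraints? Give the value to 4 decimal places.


0.0140

g=Σ⁻¹μ = [1.5822  0.9930  0.6521  0.8017  0.9403  1.4929  1.9517]
h=Σ⁻¹𝟙 = [10.7957  14.5444  16.1252  27.5962  16.9902  9.0434  12.9345]
a=μᵀg=0.947106  b=𝟙ᵀg=8.413775  c=𝟙ᵀh=108.029595  D=ac−b²=31.523897
λ₁=(c·0.115−b)/D = (108.029595·0.115−8.413775)/31.523897 = 0.127193
λ₂=(a−b·0.115)/D = (0.947106−8.413775·0.115)/31.523897 = -0.000650
w* = 0.127193·g + -0.000650·h:
  w_0 = 0.127193·1.5822 + -0.000650·10.7957 = 0.1942  (Xerox)
  w_1 = 0.127193·0.9930 + -0.000650·14.5444 = 0.1169  (Intel)
  w_2 = 0.127193·0.6521 + -0.000650·16.1252 = 0.0725  (Raytheon)
  w_3 = 0.127193·0.8017 + -0.000650·27.5962 = 0.0840  (Merck)
  w_4 = 0.127193·0.9403 + -0.000650·16.9902 = 0.1086  (Boeing)
  w_5 = 0.127193·1.4929 + -0.000650·9.0434 = 0.1840  (Alcoa)
  w_6 = 0.127193·1.9517 + -0.000650·12.9345 = 0.2398  (Lockheed)
Σw_i=1.0000  μᵀw=0.1150
σ²=wᵀΣw=λ₁·μ_p+λ₂ = 0.127193·0.115 + -0.000650 = 0.013978 ≈ 0.0140
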